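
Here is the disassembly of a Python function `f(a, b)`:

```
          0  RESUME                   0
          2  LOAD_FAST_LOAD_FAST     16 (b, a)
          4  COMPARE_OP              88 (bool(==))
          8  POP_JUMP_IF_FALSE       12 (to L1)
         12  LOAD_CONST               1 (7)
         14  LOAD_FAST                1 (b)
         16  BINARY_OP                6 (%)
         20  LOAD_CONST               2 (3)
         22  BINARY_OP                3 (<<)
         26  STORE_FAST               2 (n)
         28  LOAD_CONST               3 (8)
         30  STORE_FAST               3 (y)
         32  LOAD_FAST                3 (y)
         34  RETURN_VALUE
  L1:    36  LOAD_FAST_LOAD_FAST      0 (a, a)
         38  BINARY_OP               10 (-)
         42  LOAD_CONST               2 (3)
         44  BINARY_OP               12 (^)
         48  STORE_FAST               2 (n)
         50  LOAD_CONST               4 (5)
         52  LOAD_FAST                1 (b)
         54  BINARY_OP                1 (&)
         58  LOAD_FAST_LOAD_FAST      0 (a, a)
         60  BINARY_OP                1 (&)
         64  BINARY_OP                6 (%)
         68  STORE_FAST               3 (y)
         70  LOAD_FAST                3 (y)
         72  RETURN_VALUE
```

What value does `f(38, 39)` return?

LOAD_FAST_LOAD_FAST b,a → push 39,38. Stack: [39, 38]
COMPARE_OP bool(==) → 39 vs 38 = False. Stack: [False]
POP_JUMP_IF_FALSE → pop False; jump. Stack: []
LOAD_FAST_LOAD_FAST a,a → push 38,38. Stack: [38, 38]
BINARY_OP - → 38 - 38 = 0. Stack: [0]
LOAD_CONST → push 3. Stack: [0, 3]
BINARY_OP ^ → 0 ^ 3 = 3. Stack: [3]
STORE_FAST n → n=3. Stack: []
LOAD_CONST → push 5. Stack: [5]
LOAD_FAST b → push 39. Stack: [5, 39]
BINARY_OP & → 5 & 39 = 5. Stack: [5]
LOAD_FAST_LOAD_FAST a,a → push 38,38. Stack: [5, 38, 38]
BINARY_OP & → 38 & 38 = 38. Stack: [5, 38]
BINARY_OP % → 5 % 38 = 5. Stack: [5]
STORE_FAST y → y=5. Stack: []
LOAD_FAST y → push 5. Stack: [5]
RETURN_VALUE → return 5.

5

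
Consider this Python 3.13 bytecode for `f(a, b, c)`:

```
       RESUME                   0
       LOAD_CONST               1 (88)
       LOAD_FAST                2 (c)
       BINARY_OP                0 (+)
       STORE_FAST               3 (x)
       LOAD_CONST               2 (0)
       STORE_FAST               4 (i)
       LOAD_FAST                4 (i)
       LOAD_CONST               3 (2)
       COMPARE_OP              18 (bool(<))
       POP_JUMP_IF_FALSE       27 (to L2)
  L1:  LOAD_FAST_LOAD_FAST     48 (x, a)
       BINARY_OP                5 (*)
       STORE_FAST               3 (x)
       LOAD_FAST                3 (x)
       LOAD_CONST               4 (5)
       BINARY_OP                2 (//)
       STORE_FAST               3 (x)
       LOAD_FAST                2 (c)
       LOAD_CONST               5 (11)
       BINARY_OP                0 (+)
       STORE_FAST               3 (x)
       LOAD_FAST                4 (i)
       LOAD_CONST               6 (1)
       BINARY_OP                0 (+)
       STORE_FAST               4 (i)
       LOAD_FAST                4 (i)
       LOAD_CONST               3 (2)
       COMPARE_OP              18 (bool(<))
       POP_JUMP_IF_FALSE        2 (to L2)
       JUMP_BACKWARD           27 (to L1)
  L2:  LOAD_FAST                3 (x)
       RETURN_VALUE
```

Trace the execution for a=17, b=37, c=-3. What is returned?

LOAD_CONST → push 88. Stack: [88]
LOAD_FAST c → push -3. Stack: [88, -3]
BINARY_OP + → 88 + -3 = 85. Stack: [85]
STORE_FAST x → x=85. Stack: []
LOAD_CONST → push 0. Stack: [0]
STORE_FAST i → i=0. Stack: []
LOAD_FAST i → push 0. Stack: [0]
LOAD_CONST → push 2. Stack: [0, 2]
COMPARE_OP bool(<) → 0 vs 2 = True. Stack: [True]
POP_JUMP_IF_FALSE → pop True; no jump. Stack: []
LOAD_FAST_LOAD_FAST x,a → push 85,17. Stack: [85, 17]
BINARY_OP * → 85 * 17 = 1445. Stack: [1445]
STORE_FAST x → x=1445. Stack: []
LOAD_FAST x → push 1445. Stack: [1445]
LOAD_CONST → push 5. Stack: [1445, 5]
BINARY_OP // → 1445 // 5 = 289. Stack: [289]
STORE_FAST x → x=289. Stack: []
LOAD_FAST c → push -3. Stack: [-3]
LOAD_CONST → push 11. Stack: [-3, 11]
BINARY_OP + → -3 + 11 = 8. Stack: [8]
STORE_FAST x → x=8. Stack: []
LOAD_FAST i → push 0. Stack: [0]
LOAD_CONST → push 1. Stack: [0, 1]
BINARY_OP + → 0 + 1 = 1. Stack: [1]
STORE_FAST i → i=1. Stack: []
LOAD_FAST i → push 1. Stack: [1]
LOAD_CONST → push 2. Stack: [1, 2]
COMPARE_OP bool(<) → 1 vs 2 = True. Stack: [True]
POP_JUMP_IF_FALSE → pop True; no jump. Stack: []
LOAD_FAST_LOAD_FAST x,a → push 8,17. Stack: [8, 17]
BINARY_OP * → 8 * 17 = 136. Stack: [136]
STORE_FAST x → x=136. Stack: []
LOAD_FAST x → push 136. Stack: [136]
LOAD_CONST → push 5. Stack: [136, 5]
BINARY_OP // → 136 // 5 = 27. Stack: [27]
STORE_FAST x → x=27. Stack: []
LOAD_FAST c → push -3. Stack: [-3]
LOAD_CONST → push 11. Stack: [-3, 11]
BINARY_OP + → -3 + 11 = 8. Stack: [8]
STORE_FAST x → x=8. Stack: []
LOAD_FAST i → push 1. Stack: [1]
LOAD_CONST → push 1. Stack: [1, 1]
BINARY_OP + → 1 + 1 = 2. Stack: [2]
STORE_FAST i → i=2. Stack: []
LOAD_FAST i → push 2. Stack: [2]
LOAD_CONST → push 2. Stack: [2, 2]
COMPARE_OP bool(<) → 2 vs 2 = False. Stack: [False]
POP_JUMP_IF_FALSE → pop False; jump. Stack: []
LOAD_FAST x → push 8. Stack: [8]
RETURN_VALUE → return 8.

8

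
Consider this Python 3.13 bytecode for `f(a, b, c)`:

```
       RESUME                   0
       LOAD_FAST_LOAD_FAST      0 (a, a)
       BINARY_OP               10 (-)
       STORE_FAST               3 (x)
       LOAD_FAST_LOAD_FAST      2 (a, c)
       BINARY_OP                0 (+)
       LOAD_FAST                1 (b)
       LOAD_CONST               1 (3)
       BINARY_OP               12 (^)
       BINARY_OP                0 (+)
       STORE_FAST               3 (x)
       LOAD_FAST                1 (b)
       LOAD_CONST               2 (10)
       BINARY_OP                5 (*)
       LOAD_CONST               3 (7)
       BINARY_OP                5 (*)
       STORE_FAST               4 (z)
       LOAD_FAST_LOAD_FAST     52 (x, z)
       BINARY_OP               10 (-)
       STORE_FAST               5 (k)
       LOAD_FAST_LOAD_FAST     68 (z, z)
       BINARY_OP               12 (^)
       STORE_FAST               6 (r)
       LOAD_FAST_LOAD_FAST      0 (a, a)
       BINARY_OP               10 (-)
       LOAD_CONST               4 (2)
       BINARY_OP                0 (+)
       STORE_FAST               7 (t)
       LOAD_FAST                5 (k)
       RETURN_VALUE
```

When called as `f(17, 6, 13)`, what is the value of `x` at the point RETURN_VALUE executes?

35

LOAD_FAST_LOAD_FAST a,a → push 17,17. Stack: [17, 17]
BINARY_OP - → 17 - 17 = 0. Stack: [0]
STORE_FAST x → x=0. Stack: []
LOAD_FAST_LOAD_FAST a,c → push 17,13. Stack: [17, 13]
BINARY_OP + → 17 + 13 = 30. Stack: [30]
LOAD_FAST b → push 6. Stack: [30, 6]
LOAD_CONST → push 3. Stack: [30, 6, 3]
BINARY_OP ^ → 6 ^ 3 = 5. Stack: [30, 5]
BINARY_OP + → 30 + 5 = 35. Stack: [35]
STORE_FAST x → x=35. Stack: []
LOAD_FAST b → push 6. Stack: [6]
LOAD_CONST → push 10. Stack: [6, 10]
BINARY_OP * → 6 * 10 = 60. Stack: [60]
LOAD_CONST → push 7. Stack: [60, 7]
BINARY_OP * → 60 * 7 = 420. Stack: [420]
STORE_FAST z → z=420. Stack: []
LOAD_FAST_LOAD_FAST x,z → push 35,420. Stack: [35, 420]
BINARY_OP - → 35 - 420 = -385. Stack: [-385]
STORE_FAST k → k=-385. Stack: []
LOAD_FAST_LOAD_FAST z,z → push 420,420. Stack: [420, 420]
BINARY_OP ^ → 420 ^ 420 = 0. Stack: [0]
STORE_FAST r → r=0. Stack: []
LOAD_FAST_LOAD_FAST a,a → push 17,17. Stack: [17, 17]
BINARY_OP - → 17 - 17 = 0. Stack: [0]
LOAD_CONST → push 2. Stack: [0, 2]
BINARY_OP + → 0 + 2 = 2. Stack: [2]
STORE_FAST t → t=2. Stack: []
LOAD_FAST k → push -385. Stack: [-385]
RETURN_VALUE → return -385.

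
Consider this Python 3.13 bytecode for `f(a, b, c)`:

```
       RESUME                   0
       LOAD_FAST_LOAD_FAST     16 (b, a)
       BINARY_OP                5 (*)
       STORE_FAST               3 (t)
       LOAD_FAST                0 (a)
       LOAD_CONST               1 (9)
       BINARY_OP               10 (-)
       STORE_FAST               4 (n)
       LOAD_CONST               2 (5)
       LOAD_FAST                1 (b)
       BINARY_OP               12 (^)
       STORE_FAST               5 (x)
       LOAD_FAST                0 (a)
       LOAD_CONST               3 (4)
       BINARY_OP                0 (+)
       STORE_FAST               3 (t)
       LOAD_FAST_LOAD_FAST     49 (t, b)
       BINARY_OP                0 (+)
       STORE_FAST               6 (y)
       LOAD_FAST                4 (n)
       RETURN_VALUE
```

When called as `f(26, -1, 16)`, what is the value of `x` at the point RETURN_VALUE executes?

LOAD_FAST_LOAD_FAST b,a → push -1,26. Stack: [-1, 26]
BINARY_OP * → -1 * 26 = -26. Stack: [-26]
STORE_FAST t → t=-26. Stack: []
LOAD_FAST a → push 26. Stack: [26]
LOAD_CONST → push 9. Stack: [26, 9]
BINARY_OP - → 26 - 9 = 17. Stack: [17]
STORE_FAST n → n=17. Stack: []
LOAD_CONST → push 5. Stack: [5]
LOAD_FAST b → push -1. Stack: [5, -1]
BINARY_OP ^ → 5 ^ -1 = -6. Stack: [-6]
STORE_FAST x → x=-6. Stack: []
LOAD_FAST a → push 26. Stack: [26]
LOAD_CONST → push 4. Stack: [26, 4]
BINARY_OP + → 26 + 4 = 30. Stack: [30]
STORE_FAST t → t=30. Stack: []
LOAD_FAST_LOAD_FAST t,b → push 30,-1. Stack: [30, -1]
BINARY_OP + → 30 + -1 = 29. Stack: [29]
STORE_FAST y → y=29. Stack: []
LOAD_FAST n → push 17. Stack: [17]
RETURN_VALUE → return 17.

-6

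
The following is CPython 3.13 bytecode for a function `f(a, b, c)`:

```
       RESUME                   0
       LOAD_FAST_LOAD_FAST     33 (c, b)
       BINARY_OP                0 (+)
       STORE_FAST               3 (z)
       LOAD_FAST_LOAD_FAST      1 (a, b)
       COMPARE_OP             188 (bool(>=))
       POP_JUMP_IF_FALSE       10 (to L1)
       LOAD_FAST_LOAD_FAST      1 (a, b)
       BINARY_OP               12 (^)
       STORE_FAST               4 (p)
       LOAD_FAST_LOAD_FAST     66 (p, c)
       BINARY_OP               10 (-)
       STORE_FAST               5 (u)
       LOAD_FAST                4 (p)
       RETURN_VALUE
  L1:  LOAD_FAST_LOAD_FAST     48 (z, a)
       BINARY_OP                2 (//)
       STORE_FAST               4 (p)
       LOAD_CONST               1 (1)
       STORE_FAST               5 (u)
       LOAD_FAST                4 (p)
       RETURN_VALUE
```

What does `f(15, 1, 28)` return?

14

LOAD_FAST_LOAD_FAST c,b → push 28,1. Stack: [28, 1]
BINARY_OP + → 28 + 1 = 29. Stack: [29]
STORE_FAST z → z=29. Stack: []
LOAD_FAST_LOAD_FAST a,b → push 15,1. Stack: [15, 1]
COMPARE_OP bool(>=) → 15 vs 1 = True. Stack: [True]
POP_JUMP_IF_FALSE → pop True; no jump. Stack: []
LOAD_FAST_LOAD_FAST a,b → push 15,1. Stack: [15, 1]
BINARY_OP ^ → 15 ^ 1 = 14. Stack: [14]
STORE_FAST p → p=14. Stack: []
LOAD_FAST_LOAD_FAST p,c → push 14,28. Stack: [14, 28]
BINARY_OP - → 14 - 28 = -14. Stack: [-14]
STORE_FAST u → u=-14. Stack: []
LOAD_FAST p → push 14. Stack: [14]
RETURN_VALUE → return 14.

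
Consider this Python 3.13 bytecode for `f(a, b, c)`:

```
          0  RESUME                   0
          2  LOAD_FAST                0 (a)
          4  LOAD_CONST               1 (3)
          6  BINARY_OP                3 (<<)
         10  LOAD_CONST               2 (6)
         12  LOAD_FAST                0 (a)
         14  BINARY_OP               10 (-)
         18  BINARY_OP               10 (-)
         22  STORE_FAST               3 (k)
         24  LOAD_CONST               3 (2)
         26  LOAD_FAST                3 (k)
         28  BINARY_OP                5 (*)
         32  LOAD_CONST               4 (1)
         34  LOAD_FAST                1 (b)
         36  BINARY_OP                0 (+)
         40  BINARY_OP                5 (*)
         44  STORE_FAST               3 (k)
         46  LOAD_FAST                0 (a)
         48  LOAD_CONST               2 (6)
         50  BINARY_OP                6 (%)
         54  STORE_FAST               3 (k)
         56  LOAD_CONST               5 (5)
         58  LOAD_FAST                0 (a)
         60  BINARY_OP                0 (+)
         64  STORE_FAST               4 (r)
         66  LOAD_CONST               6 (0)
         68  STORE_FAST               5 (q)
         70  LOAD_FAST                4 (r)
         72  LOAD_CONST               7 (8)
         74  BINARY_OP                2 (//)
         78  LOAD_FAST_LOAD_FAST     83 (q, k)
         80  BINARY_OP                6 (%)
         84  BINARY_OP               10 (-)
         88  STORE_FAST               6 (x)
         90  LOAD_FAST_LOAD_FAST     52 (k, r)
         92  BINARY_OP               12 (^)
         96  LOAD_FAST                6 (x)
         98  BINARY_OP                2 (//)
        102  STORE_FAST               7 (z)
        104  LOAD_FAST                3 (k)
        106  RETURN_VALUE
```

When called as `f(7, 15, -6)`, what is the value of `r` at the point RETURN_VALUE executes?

LOAD_FAST a → push 7. Stack: [7]
LOAD_CONST → push 3. Stack: [7, 3]
BINARY_OP << → 7 << 3 = 56. Stack: [56]
LOAD_CONST → push 6. Stack: [56, 6]
LOAD_FAST a → push 7. Stack: [56, 6, 7]
BINARY_OP - → 6 - 7 = -1. Stack: [56, -1]
BINARY_OP - → 56 - -1 = 57. Stack: [57]
STORE_FAST k → k=57. Stack: []
LOAD_CONST → push 2. Stack: [2]
LOAD_FAST k → push 57. Stack: [2, 57]
BINARY_OP * → 2 * 57 = 114. Stack: [114]
LOAD_CONST → push 1. Stack: [114, 1]
LOAD_FAST b → push 15. Stack: [114, 1, 15]
BINARY_OP + → 1 + 15 = 16. Stack: [114, 16]
BINARY_OP * → 114 * 16 = 1824. Stack: [1824]
STORE_FAST k → k=1824. Stack: []
LOAD_FAST a → push 7. Stack: [7]
LOAD_CONST → push 6. Stack: [7, 6]
BINARY_OP % → 7 % 6 = 1. Stack: [1]
STORE_FAST k → k=1. Stack: []
LOAD_CONST → push 5. Stack: [5]
LOAD_FAST a → push 7. Stack: [5, 7]
BINARY_OP + → 5 + 7 = 12. Stack: [12]
STORE_FAST r → r=12. Stack: []
LOAD_CONST → push 0. Stack: [0]
STORE_FAST q → q=0. Stack: []
LOAD_FAST r → push 12. Stack: [12]
LOAD_CONST → push 8. Stack: [12, 8]
BINARY_OP // → 12 // 8 = 1. Stack: [1]
LOAD_FAST_LOAD_FAST q,k → push 0,1. Stack: [1, 0, 1]
BINARY_OP % → 0 % 1 = 0. Stack: [1, 0]
BINARY_OP - → 1 - 0 = 1. Stack: [1]
STORE_FAST x → x=1. Stack: []
LOAD_FAST_LOAD_FAST k,r → push 1,12. Stack: [1, 12]
BINARY_OP ^ → 1 ^ 12 = 13. Stack: [13]
LOAD_FAST x → push 1. Stack: [13, 1]
BINARY_OP // → 13 // 1 = 13. Stack: [13]
STORE_FAST z → z=13. Stack: []
LOAD_FAST k → push 1. Stack: [1]
RETURN_VALUE → return 1.

12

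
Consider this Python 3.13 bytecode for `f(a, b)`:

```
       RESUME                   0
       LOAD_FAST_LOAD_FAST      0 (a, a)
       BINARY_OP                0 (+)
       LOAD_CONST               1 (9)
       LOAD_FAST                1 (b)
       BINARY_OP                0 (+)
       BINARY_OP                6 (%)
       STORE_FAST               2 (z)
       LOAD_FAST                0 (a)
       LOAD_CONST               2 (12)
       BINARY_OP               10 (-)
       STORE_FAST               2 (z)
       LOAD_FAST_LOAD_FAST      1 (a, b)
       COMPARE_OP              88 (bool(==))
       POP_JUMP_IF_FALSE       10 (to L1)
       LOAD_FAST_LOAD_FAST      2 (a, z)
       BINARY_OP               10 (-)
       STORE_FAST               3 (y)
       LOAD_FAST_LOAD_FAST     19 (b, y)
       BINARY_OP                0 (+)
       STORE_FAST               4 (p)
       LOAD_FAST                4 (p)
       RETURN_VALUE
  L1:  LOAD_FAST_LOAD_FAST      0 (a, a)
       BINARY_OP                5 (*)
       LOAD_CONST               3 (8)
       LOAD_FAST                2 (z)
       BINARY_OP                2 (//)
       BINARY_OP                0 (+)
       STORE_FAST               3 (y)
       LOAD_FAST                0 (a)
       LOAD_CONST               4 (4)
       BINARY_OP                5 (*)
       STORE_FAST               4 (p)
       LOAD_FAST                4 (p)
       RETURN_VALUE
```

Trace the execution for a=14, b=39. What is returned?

LOAD_FAST_LOAD_FAST a,a → push 14,14. Stack: [14, 14]
BINARY_OP + → 14 + 14 = 28. Stack: [28]
LOAD_CONST → push 9. Stack: [28, 9]
LOAD_FAST b → push 39. Stack: [28, 9, 39]
BINARY_OP + → 9 + 39 = 48. Stack: [28, 48]
BINARY_OP % → 28 % 48 = 28. Stack: [28]
STORE_FAST z → z=28. Stack: []
LOAD_FAST a → push 14. Stack: [14]
LOAD_CONST → push 12. Stack: [14, 12]
BINARY_OP - → 14 - 12 = 2. Stack: [2]
STORE_FAST z → z=2. Stack: []
LOAD_FAST_LOAD_FAST a,b → push 14,39. Stack: [14, 39]
COMPARE_OP bool(==) → 14 vs 39 = False. Stack: [False]
POP_JUMP_IF_FALSE → pop False; jump. Stack: []
LOAD_FAST_LOAD_FAST a,a → push 14,14. Stack: [14, 14]
BINARY_OP * → 14 * 14 = 196. Stack: [196]
LOAD_CONST → push 8. Stack: [196, 8]
LOAD_FAST z → push 2. Stack: [196, 8, 2]
BINARY_OP // → 8 // 2 = 4. Stack: [196, 4]
BINARY_OP + → 196 + 4 = 200. Stack: [200]
STORE_FAST y → y=200. Stack: []
LOAD_FAST a → push 14. Stack: [14]
LOAD_CONST → push 4. Stack: [14, 4]
BINARY_OP * → 14 * 4 = 56. Stack: [56]
STORE_FAST p → p=56. Stack: []
LOAD_FAST p → push 56. Stack: [56]
RETURN_VALUE → return 56.

56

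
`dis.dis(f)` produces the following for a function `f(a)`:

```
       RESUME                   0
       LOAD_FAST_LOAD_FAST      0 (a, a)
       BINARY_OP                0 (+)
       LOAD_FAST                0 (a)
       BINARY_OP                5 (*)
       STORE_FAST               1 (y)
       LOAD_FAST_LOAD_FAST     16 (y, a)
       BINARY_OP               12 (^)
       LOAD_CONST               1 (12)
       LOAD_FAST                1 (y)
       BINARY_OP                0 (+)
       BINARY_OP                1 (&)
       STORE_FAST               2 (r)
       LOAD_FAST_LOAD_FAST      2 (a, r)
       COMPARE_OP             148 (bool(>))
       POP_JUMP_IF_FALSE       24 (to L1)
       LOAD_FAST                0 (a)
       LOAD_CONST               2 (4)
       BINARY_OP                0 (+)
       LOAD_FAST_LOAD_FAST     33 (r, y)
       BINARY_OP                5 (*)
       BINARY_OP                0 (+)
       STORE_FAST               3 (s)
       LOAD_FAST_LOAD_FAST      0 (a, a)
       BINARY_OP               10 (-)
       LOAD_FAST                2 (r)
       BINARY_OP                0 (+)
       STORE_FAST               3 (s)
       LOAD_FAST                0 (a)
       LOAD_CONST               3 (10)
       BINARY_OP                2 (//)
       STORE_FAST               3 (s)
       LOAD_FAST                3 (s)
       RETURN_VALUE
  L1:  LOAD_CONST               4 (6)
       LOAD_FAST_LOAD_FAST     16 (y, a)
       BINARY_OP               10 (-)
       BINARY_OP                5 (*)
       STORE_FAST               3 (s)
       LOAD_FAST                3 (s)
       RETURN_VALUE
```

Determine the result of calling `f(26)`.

LOAD_FAST_LOAD_FAST a,a → push 26,26. Stack: [26, 26]
BINARY_OP + → 26 + 26 = 52. Stack: [52]
LOAD_FAST a → push 26. Stack: [52, 26]
BINARY_OP * → 52 * 26 = 1352. Stack: [1352]
STORE_FAST y → y=1352. Stack: []
LOAD_FAST_LOAD_FAST y,a → push 1352,26. Stack: [1352, 26]
BINARY_OP ^ → 1352 ^ 26 = 1362. Stack: [1362]
LOAD_CONST → push 12. Stack: [1362, 12]
LOAD_FAST y → push 1352. Stack: [1362, 12, 1352]
BINARY_OP + → 12 + 1352 = 1364. Stack: [1362, 1364]
BINARY_OP & → 1362 & 1364 = 1360. Stack: [1360]
STORE_FAST r → r=1360. Stack: []
LOAD_FAST_LOAD_FAST a,r → push 26,1360. Stack: [26, 1360]
COMPARE_OP bool(>) → 26 vs 1360 = False. Stack: [False]
POP_JUMP_IF_FALSE → pop False; jump. Stack: []
LOAD_CONST → push 6. Stack: [6]
LOAD_FAST_LOAD_FAST y,a → push 1352,26. Stack: [6, 1352, 26]
BINARY_OP - → 1352 - 26 = 1326. Stack: [6, 1326]
BINARY_OP * → 6 * 1326 = 7956. Stack: [7956]
STORE_FAST s → s=7956. Stack: []
LOAD_FAST s → push 7956. Stack: [7956]
RETURN_VALUE → return 7956.

7956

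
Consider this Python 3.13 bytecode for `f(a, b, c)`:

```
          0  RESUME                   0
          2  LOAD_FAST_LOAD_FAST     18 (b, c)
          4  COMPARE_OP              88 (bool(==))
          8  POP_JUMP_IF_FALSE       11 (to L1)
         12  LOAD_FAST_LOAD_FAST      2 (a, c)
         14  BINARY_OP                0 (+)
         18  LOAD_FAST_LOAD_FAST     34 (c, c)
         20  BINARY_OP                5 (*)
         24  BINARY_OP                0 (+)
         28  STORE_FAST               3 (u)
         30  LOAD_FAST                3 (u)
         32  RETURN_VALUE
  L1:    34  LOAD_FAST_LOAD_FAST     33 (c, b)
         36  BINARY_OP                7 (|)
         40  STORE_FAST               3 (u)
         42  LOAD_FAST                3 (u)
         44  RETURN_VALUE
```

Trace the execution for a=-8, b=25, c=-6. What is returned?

-5

LOAD_FAST_LOAD_FAST b,c → push 25,-6. Stack: [25, -6]
COMPARE_OP bool(==) → 25 vs -6 = False. Stack: [False]
POP_JUMP_IF_FALSE → pop False; jump. Stack: []
LOAD_FAST_LOAD_FAST c,b → push -6,25. Stack: [-6, 25]
BINARY_OP | → -6 | 25 = -5. Stack: [-5]
STORE_FAST u → u=-5. Stack: []
LOAD_FAST u → push -5. Stack: [-5]
RETURN_VALUE → return -5.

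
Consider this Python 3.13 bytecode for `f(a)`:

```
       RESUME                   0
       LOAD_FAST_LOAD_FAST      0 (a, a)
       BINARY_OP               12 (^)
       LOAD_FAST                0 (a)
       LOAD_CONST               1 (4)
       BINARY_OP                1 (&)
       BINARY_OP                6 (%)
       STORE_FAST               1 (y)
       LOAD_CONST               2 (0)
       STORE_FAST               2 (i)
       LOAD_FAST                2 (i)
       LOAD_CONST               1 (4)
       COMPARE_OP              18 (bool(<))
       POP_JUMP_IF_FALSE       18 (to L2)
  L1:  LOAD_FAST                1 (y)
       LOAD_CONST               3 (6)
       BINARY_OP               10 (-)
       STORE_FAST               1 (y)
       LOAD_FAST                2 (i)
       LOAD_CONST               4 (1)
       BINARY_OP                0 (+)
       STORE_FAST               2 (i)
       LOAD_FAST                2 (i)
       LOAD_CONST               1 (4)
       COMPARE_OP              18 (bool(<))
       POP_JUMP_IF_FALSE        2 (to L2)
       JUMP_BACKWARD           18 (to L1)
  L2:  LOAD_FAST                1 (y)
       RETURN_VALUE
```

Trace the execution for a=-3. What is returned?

-24

LOAD_FAST_LOAD_FAST a,a → push -3,-3. Stack: [-3, -3]
BINARY_OP ^ → -3 ^ -3 = 0. Stack: [0]
LOAD_FAST a → push -3. Stack: [0, -3]
LOAD_CONST → push 4. Stack: [0, -3, 4]
BINARY_OP & → -3 & 4 = 4. Stack: [0, 4]
BINARY_OP % → 0 % 4 = 0. Stack: [0]
STORE_FAST y → y=0. Stack: []
LOAD_CONST → push 0. Stack: [0]
STORE_FAST i → i=0. Stack: []
LOAD_FAST i → push 0. Stack: [0]
LOAD_CONST → push 4. Stack: [0, 4]
COMPARE_OP bool(<) → 0 vs 4 = True. Stack: [True]
POP_JUMP_IF_FALSE → pop True; no jump. Stack: []
LOAD_FAST y → push 0. Stack: [0]
LOAD_CONST → push 6. Stack: [0, 6]
BINARY_OP - → 0 - 6 = -6. Stack: [-6]
STORE_FAST y → y=-6. Stack: []
LOAD_FAST i → push 0. Stack: [0]
LOAD_CONST → push 1. Stack: [0, 1]
BINARY_OP + → 0 + 1 = 1. Stack: [1]
STORE_FAST i → i=1. Stack: []
LOAD_FAST i → push 1. Stack: [1]
LOAD_CONST → push 4. Stack: [1, 4]
COMPARE_OP bool(<) → 1 vs 4 = True. Stack: [True]
POP_JUMP_IF_FALSE → pop True; no jump. Stack: []
LOAD_FAST y → push -6. Stack: [-6]
LOAD_CONST → push 6. Stack: [-6, 6]
BINARY_OP - → -6 - 6 = -12. Stack: [-12]
STORE_FAST y → y=-12. Stack: []
LOAD_FAST i → push 1. Stack: [1]
LOAD_CONST → push 1. Stack: [1, 1]
BINARY_OP + → 1 + 1 = 2. Stack: [2]
STORE_FAST i → i=2. Stack: []
LOAD_FAST i → push 2. Stack: [2]
LOAD_CONST → push 4. Stack: [2, 4]
COMPARE_OP bool(<) → 2 vs 4 = True. Stack: [True]
POP_JUMP_IF_FALSE → pop True; no jump. Stack: []
LOAD_FAST y → push -12. Stack: [-12]
LOAD_CONST → push 6. Stack: [-12, 6]
BINARY_OP - → -12 - 6 = -18. Stack: [-18]
STORE_FAST y → y=-18. Stack: []
LOAD_FAST i → push 2. Stack: [2]
LOAD_CONST → push 1. Stack: [2, 1]
BINARY_OP + → 2 + 1 = 3. Stack: [3]
STORE_FAST i → i=3. Stack: []
LOAD_FAST i → push 3. Stack: [3]
LOAD_CONST → push 4. Stack: [3, 4]
COMPARE_OP bool(<) → 3 vs 4 = True. Stack: [True]
POP_JUMP_IF_FALSE → pop True; no jump. Stack: []
LOAD_FAST y → push -18. Stack: [-18]
LOAD_CONST → push 6. Stack: [-18, 6]
BINARY_OP - → -18 - 6 = -24. Stack: [-24]
STORE_FAST y → y=-24. Stack: []
LOAD_FAST i → push 3. Stack: [3]
LOAD_CONST → push 1. Stack: [3, 1]
BINARY_OP + → 3 + 1 = 4. Stack: [4]
STORE_FAST i → i=4. Stack: []
LOAD_FAST i → push 4. Stack: [4]
LOAD_CONST → push 4. Stack: [4, 4]
COMPARE_OP bool(<) → 4 vs 4 = False. Stack: [False]
POP_JUMP_IF_FALSE → pop False; jump. Stack: []
LOAD_FAST y → push -24. Stack: [-24]
RETURN_VALUE → return -24.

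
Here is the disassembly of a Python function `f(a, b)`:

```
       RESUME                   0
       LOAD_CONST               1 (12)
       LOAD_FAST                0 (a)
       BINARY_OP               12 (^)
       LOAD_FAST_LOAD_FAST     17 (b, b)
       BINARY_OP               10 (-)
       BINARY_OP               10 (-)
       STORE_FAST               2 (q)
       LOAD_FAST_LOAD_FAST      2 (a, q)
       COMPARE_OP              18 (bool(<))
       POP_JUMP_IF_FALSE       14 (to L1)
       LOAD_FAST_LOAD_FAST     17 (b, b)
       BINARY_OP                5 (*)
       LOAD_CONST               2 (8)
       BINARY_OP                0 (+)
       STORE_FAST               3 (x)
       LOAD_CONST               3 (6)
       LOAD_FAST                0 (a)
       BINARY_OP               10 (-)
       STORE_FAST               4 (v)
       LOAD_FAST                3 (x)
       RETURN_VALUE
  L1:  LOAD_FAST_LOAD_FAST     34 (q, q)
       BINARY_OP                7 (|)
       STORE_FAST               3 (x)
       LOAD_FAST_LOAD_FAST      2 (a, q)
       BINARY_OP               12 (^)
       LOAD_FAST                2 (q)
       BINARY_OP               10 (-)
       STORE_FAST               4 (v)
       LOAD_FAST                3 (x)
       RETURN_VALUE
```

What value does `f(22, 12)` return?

LOAD_CONST → push 12. Stack: [12]
LOAD_FAST a → push 22. Stack: [12, 22]
BINARY_OP ^ → 12 ^ 22 = 26. Stack: [26]
LOAD_FAST_LOAD_FAST b,b → push 12,12. Stack: [26, 12, 12]
BINARY_OP - → 12 - 12 = 0. Stack: [26, 0]
BINARY_OP - → 26 - 0 = 26. Stack: [26]
STORE_FAST q → q=26. Stack: []
LOAD_FAST_LOAD_FAST a,q → push 22,26. Stack: [22, 26]
COMPARE_OP bool(<) → 22 vs 26 = True. Stack: [True]
POP_JUMP_IF_FALSE → pop True; no jump. Stack: []
LOAD_FAST_LOAD_FAST b,b → push 12,12. Stack: [12, 12]
BINARY_OP * → 12 * 12 = 144. Stack: [144]
LOAD_CONST → push 8. Stack: [144, 8]
BINARY_OP + → 144 + 8 = 152. Stack: [152]
STORE_FAST x → x=152. Stack: []
LOAD_CONST → push 6. Stack: [6]
LOAD_FAST a → push 22. Stack: [6, 22]
BINARY_OP - → 6 - 22 = -16. Stack: [-16]
STORE_FAST v → v=-16. Stack: []
LOAD_FAST x → push 152. Stack: [152]
RETURN_VALUE → return 152.

152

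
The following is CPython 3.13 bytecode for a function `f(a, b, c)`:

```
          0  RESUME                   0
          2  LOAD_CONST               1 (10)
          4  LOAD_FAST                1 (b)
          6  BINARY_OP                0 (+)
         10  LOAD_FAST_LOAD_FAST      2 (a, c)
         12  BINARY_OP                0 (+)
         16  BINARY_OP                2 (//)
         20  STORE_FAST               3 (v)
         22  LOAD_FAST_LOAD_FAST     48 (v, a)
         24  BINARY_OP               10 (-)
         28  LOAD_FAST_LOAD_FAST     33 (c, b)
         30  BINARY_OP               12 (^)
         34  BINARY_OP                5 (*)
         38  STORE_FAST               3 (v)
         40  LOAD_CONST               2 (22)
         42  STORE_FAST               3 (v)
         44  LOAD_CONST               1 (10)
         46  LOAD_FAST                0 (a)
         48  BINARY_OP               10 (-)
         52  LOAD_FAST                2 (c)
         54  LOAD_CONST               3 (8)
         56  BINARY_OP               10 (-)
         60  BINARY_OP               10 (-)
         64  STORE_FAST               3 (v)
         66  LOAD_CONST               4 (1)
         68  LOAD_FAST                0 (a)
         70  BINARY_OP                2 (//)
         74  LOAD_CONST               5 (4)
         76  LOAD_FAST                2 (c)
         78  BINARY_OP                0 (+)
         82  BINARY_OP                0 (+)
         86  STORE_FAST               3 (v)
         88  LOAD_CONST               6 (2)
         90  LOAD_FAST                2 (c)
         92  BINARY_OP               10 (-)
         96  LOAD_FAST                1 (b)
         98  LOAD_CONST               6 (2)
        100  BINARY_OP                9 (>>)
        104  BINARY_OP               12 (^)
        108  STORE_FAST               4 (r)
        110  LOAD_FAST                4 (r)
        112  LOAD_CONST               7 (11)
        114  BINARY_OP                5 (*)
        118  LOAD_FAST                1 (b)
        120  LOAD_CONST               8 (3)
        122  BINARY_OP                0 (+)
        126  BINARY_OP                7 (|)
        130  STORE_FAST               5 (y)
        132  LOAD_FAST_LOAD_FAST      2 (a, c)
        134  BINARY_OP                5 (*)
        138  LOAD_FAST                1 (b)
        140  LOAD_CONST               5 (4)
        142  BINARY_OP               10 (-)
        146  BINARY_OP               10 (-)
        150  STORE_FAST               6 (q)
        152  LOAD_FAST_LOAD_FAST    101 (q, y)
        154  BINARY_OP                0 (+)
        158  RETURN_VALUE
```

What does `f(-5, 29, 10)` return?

LOAD_CONST → push 10. Stack: [10]
LOAD_FAST b → push 29. Stack: [10, 29]
BINARY_OP + → 10 + 29 = 39. Stack: [39]
LOAD_FAST_LOAD_FAST a,c → push -5,10. Stack: [39, -5, 10]
BINARY_OP + → -5 + 10 = 5. Stack: [39, 5]
BINARY_OP // → 39 // 5 = 7. Stack: [7]
STORE_FAST v → v=7. Stack: []
LOAD_FAST_LOAD_FAST v,a → push 7,-5. Stack: [7, -5]
BINARY_OP - → 7 - -5 = 12. Stack: [12]
LOAD_FAST_LOAD_FAST c,b → push 10,29. Stack: [12, 10, 29]
BINARY_OP ^ → 10 ^ 29 = 23. Stack: [12, 23]
BINARY_OP * → 12 * 23 = 276. Stack: [276]
STORE_FAST v → v=276. Stack: []
LOAD_CONST → push 22. Stack: [22]
STORE_FAST v → v=22. Stack: []
LOAD_CONST → push 10. Stack: [10]
LOAD_FAST a → push -5. Stack: [10, -5]
BINARY_OP - → 10 - -5 = 15. Stack: [15]
LOAD_FAST c → push 10. Stack: [15, 10]
LOAD_CONST → push 8. Stack: [15, 10, 8]
BINARY_OP - → 10 - 8 = 2. Stack: [15, 2]
BINARY_OP - → 15 - 2 = 13. Stack: [13]
STORE_FAST v → v=13. Stack: []
LOAD_CONST → push 1. Stack: [1]
LOAD_FAST a → push -5. Stack: [1, -5]
BINARY_OP // → 1 // -5 = -1. Stack: [-1]
LOAD_CONST → push 4. Stack: [-1, 4]
LOAD_FAST c → push 10. Stack: [-1, 4, 10]
BINARY_OP + → 4 + 10 = 14. Stack: [-1, 14]
BINARY_OP + → -1 + 14 = 13. Stack: [13]
STORE_FAST v → v=13. Stack: []
LOAD_CONST → push 2. Stack: [2]
LOAD_FAST c → push 10. Stack: [2, 10]
BINARY_OP - → 2 - 10 = -8. Stack: [-8]
LOAD_FAST b → push 29. Stack: [-8, 29]
LOAD_CONST → push 2. Stack: [-8, 29, 2]
BINARY_OP >> → 29 >> 2 = 7. Stack: [-8, 7]
BINARY_OP ^ → -8 ^ 7 = -1. Stack: [-1]
STORE_FAST r → r=-1. Stack: []
LOAD_FAST r → push -1. Stack: [-1]
LOAD_CONST → push 11. Stack: [-1, 11]
BINARY_OP * → -1 * 11 = -11. Stack: [-11]
LOAD_FAST b → push 29. Stack: [-11, 29]
LOAD_CONST → push 3. Stack: [-11, 29, 3]
BINARY_OP + → 29 + 3 = 32. Stack: [-11, 32]
BINARY_OP | → -11 | 32 = -11. Stack: [-11]
STORE_FAST y → y=-11. Stack: []
LOAD_FAST_LOAD_FAST a,c → push -5,10. Stack: [-5, 10]
BINARY_OP * → -5 * 10 = -50. Stack: [-50]
LOAD_FAST b → push 29. Stack: [-50, 29]
LOAD_CONST → push 4. Stack: [-50, 29, 4]
BINARY_OP - → 29 - 4 = 25. Stack: [-50, 25]
BINARY_OP - → -50 - 25 = -75. Stack: [-75]
STORE_FAST q → q=-75. Stack: []
LOAD_FAST_LOAD_FAST q,y → push -75,-11. Stack: [-75, -11]
BINARY_OP + → -75 + -11 = -86. Stack: [-86]
RETURN_VALUE → return -86.

-86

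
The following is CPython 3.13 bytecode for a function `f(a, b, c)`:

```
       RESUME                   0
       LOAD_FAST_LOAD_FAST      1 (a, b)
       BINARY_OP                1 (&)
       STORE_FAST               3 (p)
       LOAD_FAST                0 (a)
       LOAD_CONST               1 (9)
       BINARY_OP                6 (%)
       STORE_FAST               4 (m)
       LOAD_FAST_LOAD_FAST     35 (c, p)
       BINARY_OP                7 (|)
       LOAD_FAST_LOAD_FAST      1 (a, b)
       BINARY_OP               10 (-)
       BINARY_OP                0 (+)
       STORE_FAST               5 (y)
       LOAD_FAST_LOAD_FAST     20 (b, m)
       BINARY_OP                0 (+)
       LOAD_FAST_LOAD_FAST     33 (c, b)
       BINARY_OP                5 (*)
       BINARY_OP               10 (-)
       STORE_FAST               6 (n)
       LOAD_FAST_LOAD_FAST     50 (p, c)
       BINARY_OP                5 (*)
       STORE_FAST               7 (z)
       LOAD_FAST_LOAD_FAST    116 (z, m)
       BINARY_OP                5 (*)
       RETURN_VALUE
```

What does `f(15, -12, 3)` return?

LOAD_FAST_LOAD_FAST a,b → push 15,-12. Stack: [15, -12]
BINARY_OP & → 15 & -12 = 4. Stack: [4]
STORE_FAST p → p=4. Stack: []
LOAD_FAST a → push 15. Stack: [15]
LOAD_CONST → push 9. Stack: [15, 9]
BINARY_OP % → 15 % 9 = 6. Stack: [6]
STORE_FAST m → m=6. Stack: []
LOAD_FAST_LOAD_FAST c,p → push 3,4. Stack: [3, 4]
BINARY_OP | → 3 | 4 = 7. Stack: [7]
LOAD_FAST_LOAD_FAST a,b → push 15,-12. Stack: [7, 15, -12]
BINARY_OP - → 15 - -12 = 27. Stack: [7, 27]
BINARY_OP + → 7 + 27 = 34. Stack: [34]
STORE_FAST y → y=34. Stack: []
LOAD_FAST_LOAD_FAST b,m → push -12,6. Stack: [-12, 6]
BINARY_OP + → -12 + 6 = -6. Stack: [-6]
LOAD_FAST_LOAD_FAST c,b → push 3,-12. Stack: [-6, 3, -12]
BINARY_OP * → 3 * -12 = -36. Stack: [-6, -36]
BINARY_OP - → -6 - -36 = 30. Stack: [30]
STORE_FAST n → n=30. Stack: []
LOAD_FAST_LOAD_FAST p,c → push 4,3. Stack: [4, 3]
BINARY_OP * → 4 * 3 = 12. Stack: [12]
STORE_FAST z → z=12. Stack: []
LOAD_FAST_LOAD_FAST z,m → push 12,6. Stack: [12, 6]
BINARY_OP * → 12 * 6 = 72. Stack: [72]
RETURN_VALUE → return 72.

72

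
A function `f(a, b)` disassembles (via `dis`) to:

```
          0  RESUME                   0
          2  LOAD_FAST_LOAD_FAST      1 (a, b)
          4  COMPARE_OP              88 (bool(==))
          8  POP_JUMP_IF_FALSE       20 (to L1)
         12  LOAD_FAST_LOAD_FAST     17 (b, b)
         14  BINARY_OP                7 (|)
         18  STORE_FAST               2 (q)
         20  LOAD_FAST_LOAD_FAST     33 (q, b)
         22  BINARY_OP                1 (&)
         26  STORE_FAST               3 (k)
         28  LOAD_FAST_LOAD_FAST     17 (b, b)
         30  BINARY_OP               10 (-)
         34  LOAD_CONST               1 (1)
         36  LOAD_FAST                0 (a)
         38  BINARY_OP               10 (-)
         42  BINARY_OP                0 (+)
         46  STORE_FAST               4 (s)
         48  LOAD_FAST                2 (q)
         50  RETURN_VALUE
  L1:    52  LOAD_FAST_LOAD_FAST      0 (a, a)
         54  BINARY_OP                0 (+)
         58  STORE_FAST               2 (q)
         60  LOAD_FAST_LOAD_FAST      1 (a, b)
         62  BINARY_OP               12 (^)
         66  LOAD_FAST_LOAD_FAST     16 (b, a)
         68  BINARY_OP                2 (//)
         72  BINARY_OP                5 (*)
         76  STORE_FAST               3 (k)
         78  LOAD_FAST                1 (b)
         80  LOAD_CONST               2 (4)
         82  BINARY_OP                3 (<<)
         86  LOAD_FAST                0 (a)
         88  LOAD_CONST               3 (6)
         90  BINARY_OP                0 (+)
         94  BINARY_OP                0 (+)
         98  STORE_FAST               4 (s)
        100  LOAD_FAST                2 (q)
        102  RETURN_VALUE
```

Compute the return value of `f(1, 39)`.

2

LOAD_FAST_LOAD_FAST a,b → push 1,39. Stack: [1, 39]
COMPARE_OP bool(==) → 1 vs 39 = False. Stack: [False]
POP_JUMP_IF_FALSE → pop False; jump. Stack: []
LOAD_FAST_LOAD_FAST a,a → push 1,1. Stack: [1, 1]
BINARY_OP + → 1 + 1 = 2. Stack: [2]
STORE_FAST q → q=2. Stack: []
LOAD_FAST_LOAD_FAST a,b → push 1,39. Stack: [1, 39]
BINARY_OP ^ → 1 ^ 39 = 38. Stack: [38]
LOAD_FAST_LOAD_FAST b,a → push 39,1. Stack: [38, 39, 1]
BINARY_OP // → 39 // 1 = 39. Stack: [38, 39]
BINARY_OP * → 38 * 39 = 1482. Stack: [1482]
STORE_FAST k → k=1482. Stack: []
LOAD_FAST b → push 39. Stack: [39]
LOAD_CONST → push 4. Stack: [39, 4]
BINARY_OP << → 39 << 4 = 624. Stack: [624]
LOAD_FAST a → push 1. Stack: [624, 1]
LOAD_CONST → push 6. Stack: [624, 1, 6]
BINARY_OP + → 1 + 6 = 7. Stack: [624, 7]
BINARY_OP + → 624 + 7 = 631. Stack: [631]
STORE_FAST s → s=631. Stack: []
LOAD_FAST q → push 2. Stack: [2]
RETURN_VALUE → return 2.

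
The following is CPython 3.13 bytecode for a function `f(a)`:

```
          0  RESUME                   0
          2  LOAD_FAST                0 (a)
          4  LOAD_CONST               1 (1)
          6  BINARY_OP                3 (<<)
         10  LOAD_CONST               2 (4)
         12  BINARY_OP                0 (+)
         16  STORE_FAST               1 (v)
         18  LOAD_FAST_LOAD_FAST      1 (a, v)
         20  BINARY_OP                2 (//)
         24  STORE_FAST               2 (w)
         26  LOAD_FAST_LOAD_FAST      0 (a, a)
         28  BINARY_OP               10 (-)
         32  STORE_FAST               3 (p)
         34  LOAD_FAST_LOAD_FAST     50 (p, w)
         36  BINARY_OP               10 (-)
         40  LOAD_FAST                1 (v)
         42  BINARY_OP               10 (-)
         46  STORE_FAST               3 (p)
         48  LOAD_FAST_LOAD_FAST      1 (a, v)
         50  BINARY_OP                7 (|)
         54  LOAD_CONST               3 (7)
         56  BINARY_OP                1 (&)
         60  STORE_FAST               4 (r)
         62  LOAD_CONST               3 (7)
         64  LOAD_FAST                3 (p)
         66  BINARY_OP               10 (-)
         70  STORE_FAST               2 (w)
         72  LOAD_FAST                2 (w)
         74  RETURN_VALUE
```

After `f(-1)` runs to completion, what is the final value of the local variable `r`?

7

LOAD_FAST a → push -1. Stack: [-1]
LOAD_CONST → push 1. Stack: [-1, 1]
BINARY_OP << → -1 << 1 = -2. Stack: [-2]
LOAD_CONST → push 4. Stack: [-2, 4]
BINARY_OP + → -2 + 4 = 2. Stack: [2]
STORE_FAST v → v=2. Stack: []
LOAD_FAST_LOAD_FAST a,v → push -1,2. Stack: [-1, 2]
BINARY_OP // → -1 // 2 = -1. Stack: [-1]
STORE_FAST w → w=-1. Stack: []
LOAD_FAST_LOAD_FAST a,a → push -1,-1. Stack: [-1, -1]
BINARY_OP - → -1 - -1 = 0. Stack: [0]
STORE_FAST p → p=0. Stack: []
LOAD_FAST_LOAD_FAST p,w → push 0,-1. Stack: [0, -1]
BINARY_OP - → 0 - -1 = 1. Stack: [1]
LOAD_FAST v → push 2. Stack: [1, 2]
BINARY_OP - → 1 - 2 = -1. Stack: [-1]
STORE_FAST p → p=-1. Stack: []
LOAD_FAST_LOAD_FAST a,v → push -1,2. Stack: [-1, 2]
BINARY_OP | → -1 | 2 = -1. Stack: [-1]
LOAD_CONST → push 7. Stack: [-1, 7]
BINARY_OP & → -1 & 7 = 7. Stack: [7]
STORE_FAST r → r=7. Stack: []
LOAD_CONST → push 7. Stack: [7]
LOAD_FAST p → push -1. Stack: [7, -1]
BINARY_OP - → 7 - -1 = 8. Stack: [8]
STORE_FAST w → w=8. Stack: []
LOAD_FAST w → push 8. Stack: [8]
RETURN_VALUE → return 8.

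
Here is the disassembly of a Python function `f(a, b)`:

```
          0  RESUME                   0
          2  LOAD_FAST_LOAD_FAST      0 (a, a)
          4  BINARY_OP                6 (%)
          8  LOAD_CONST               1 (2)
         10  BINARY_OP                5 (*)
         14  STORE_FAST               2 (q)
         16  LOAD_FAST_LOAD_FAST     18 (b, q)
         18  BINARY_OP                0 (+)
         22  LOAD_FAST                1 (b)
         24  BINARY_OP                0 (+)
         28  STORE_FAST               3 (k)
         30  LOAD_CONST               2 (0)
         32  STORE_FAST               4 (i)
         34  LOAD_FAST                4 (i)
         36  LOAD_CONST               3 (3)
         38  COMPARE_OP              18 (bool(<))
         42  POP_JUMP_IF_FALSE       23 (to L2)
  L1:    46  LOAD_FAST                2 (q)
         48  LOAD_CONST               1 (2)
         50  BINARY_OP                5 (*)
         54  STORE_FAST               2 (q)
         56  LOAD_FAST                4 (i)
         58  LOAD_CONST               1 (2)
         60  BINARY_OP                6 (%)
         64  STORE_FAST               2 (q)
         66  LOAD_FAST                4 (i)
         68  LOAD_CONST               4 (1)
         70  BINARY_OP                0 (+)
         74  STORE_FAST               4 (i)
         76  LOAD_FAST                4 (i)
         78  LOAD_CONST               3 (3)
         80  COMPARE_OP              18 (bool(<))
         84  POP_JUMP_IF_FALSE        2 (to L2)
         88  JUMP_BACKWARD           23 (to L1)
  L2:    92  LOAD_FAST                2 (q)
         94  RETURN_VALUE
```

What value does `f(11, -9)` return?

0

LOAD_FAST_LOAD_FAST a,a → push 11,11. Stack: [11, 11]
BINARY_OP % → 11 % 11 = 0. Stack: [0]
LOAD_CONST → push 2. Stack: [0, 2]
BINARY_OP * → 0 * 2 = 0. Stack: [0]
STORE_FAST q → q=0. Stack: []
LOAD_FAST_LOAD_FAST b,q → push -9,0. Stack: [-9, 0]
BINARY_OP + → -9 + 0 = -9. Stack: [-9]
LOAD_FAST b → push -9. Stack: [-9, -9]
BINARY_OP + → -9 + -9 = -18. Stack: [-18]
STORE_FAST k → k=-18. Stack: []
LOAD_CONST → push 0. Stack: [0]
STORE_FAST i → i=0. Stack: []
LOAD_FAST i → push 0. Stack: [0]
LOAD_CONST → push 3. Stack: [0, 3]
COMPARE_OP bool(<) → 0 vs 3 = True. Stack: [True]
POP_JUMP_IF_FALSE → pop True; no jump. Stack: []
LOAD_FAST q → push 0. Stack: [0]
LOAD_CONST → push 2. Stack: [0, 2]
BINARY_OP * → 0 * 2 = 0. Stack: [0]
STORE_FAST q → q=0. Stack: []
LOAD_FAST i → push 0. Stack: [0]
LOAD_CONST → push 2. Stack: [0, 2]
BINARY_OP % → 0 % 2 = 0. Stack: [0]
STORE_FAST q → q=0. Stack: []
LOAD_FAST i → push 0. Stack: [0]
LOAD_CONST → push 1. Stack: [0, 1]
BINARY_OP + → 0 + 1 = 1. Stack: [1]
STORE_FAST i → i=1. Stack: []
LOAD_FAST i → push 1. Stack: [1]
LOAD_CONST → push 3. Stack: [1, 3]
COMPARE_OP bool(<) → 1 vs 3 = True. Stack: [True]
POP_JUMP_IF_FALSE → pop True; no jump. Stack: []
LOAD_FAST q → push 0. Stack: [0]
LOAD_CONST → push 2. Stack: [0, 2]
BINARY_OP * → 0 * 2 = 0. Stack: [0]
STORE_FAST q → q=0. Stack: []
LOAD_FAST i → push 1. Stack: [1]
LOAD_CONST → push 2. Stack: [1, 2]
BINARY_OP % → 1 % 2 = 1. Stack: [1]
STORE_FAST q → q=1. Stack: []
LOAD_FAST i → push 1. Stack: [1]
LOAD_CONST → push 1. Stack: [1, 1]
BINARY_OP + → 1 + 1 = 2. Stack: [2]
STORE_FAST i → i=2. Stack: []
LOAD_FAST i → push 2. Stack: [2]
LOAD_CONST → push 3. Stack: [2, 3]
COMPARE_OP bool(<) → 2 vs 3 = True. Stack: [True]
POP_JUMP_IF_FALSE → pop True; no jump. Stack: []
LOAD_FAST q → push 1. Stack: [1]
LOAD_CONST → push 2. Stack: [1, 2]
BINARY_OP * → 1 * 2 = 2. Stack: [2]
STORE_FAST q → q=2. Stack: []
LOAD_FAST i → push 2. Stack: [2]
LOAD_CONST → push 2. Stack: [2, 2]
BINARY_OP % → 2 % 2 = 0. Stack: [0]
STORE_FAST q → q=0. Stack: []
LOAD_FAST i → push 2. Stack: [2]
LOAD_CONST → push 1. Stack: [2, 1]
BINARY_OP + → 2 + 1 = 3. Stack: [3]
STORE_FAST i → i=3. Stack: []
LOAD_FAST i → push 3. Stack: [3]
LOAD_CONST → push 3. Stack: [3, 3]
COMPARE_OP bool(<) → 3 vs 3 = False. Stack: [False]
POP_JUMP_IF_FALSE → pop False; jump. Stack: []
LOAD_FAST q → push 0. Stack: [0]
RETURN_VALUE → return 0.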